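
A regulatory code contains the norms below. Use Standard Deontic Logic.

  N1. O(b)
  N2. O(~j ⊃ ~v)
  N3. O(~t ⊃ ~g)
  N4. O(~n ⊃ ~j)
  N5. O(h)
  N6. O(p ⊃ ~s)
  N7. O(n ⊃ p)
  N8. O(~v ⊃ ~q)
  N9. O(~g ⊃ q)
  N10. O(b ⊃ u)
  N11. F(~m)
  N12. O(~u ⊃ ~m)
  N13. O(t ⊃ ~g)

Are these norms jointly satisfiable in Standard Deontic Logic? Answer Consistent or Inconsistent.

Premise 12 is O(~u ⊃ ~m), but O(~u) is not derivable from the premises, so it does not yield O(~m).
So O(~m) is not derivable, and the apparent clash with O(m) does not arise.
A world satisfying every obligation exists (e.g. b=true, g=false, h=true, j=true, m=true, n=true, p=true, q=true, s=false, t=false, u=true, v=true); no atom is both obligatory and forbidden, so the set is consistent.

Consistent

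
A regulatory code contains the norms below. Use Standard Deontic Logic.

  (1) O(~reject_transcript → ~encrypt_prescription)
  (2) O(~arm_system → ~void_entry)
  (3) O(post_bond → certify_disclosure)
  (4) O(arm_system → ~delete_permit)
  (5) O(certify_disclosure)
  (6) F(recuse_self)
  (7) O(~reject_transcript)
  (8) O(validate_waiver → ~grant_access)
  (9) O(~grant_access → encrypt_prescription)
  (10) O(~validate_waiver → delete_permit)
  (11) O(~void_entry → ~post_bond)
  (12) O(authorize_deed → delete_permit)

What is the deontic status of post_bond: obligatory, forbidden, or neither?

Forbidden

From premise 7 we have O(~reject_transcript).
Applying K to premise 1 (O(~reject_transcript → ~encrypt_prescription)) and O(~reject_transcript) yields O(~encrypt_prescription).
Premise 9, O(~grant_access → encrypt_prescription), contraposes to O(~encrypt_prescription → grant_access); with O(~encrypt_prescription) we get O(grant_access).
Premise 8, O(validate_waiver → ~grant_access), contraposes to O(grant_access → ~validate_waiver); with O(grant_access) we get O(~validate_waiver).
Premise 10 is O(~validate_waiver → delete_permit); since O(~validate_waiver), deontic closure gives O(delete_permit).
Premise 4 is O(arm_system → ~delete_permit); contrapositively O(delete_permit → ~arm_system). Since O(delete_permit) holds, K gives O(~arm_system).
Applying K to premise 2 (O(~arm_system → ~void_entry)) and O(~arm_system) yields O(~void_entry).
From O(~void_entry) and premise 11, O(~void_entry → ~post_bond), we obtain O(~post_bond).
Premises 3, 5, 6, 12 do not contribute to this derivation.
Thus O(~post_bond), which is F(post_bond): post_bond is forbidden.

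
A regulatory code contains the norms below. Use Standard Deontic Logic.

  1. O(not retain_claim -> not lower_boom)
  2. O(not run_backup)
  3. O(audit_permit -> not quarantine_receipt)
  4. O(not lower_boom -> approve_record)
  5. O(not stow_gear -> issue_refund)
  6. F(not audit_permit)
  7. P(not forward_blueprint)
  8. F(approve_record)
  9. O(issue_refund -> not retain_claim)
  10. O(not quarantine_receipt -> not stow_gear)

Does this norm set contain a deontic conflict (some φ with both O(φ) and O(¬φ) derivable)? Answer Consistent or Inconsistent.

F(approve_record) at premise 8 means O(not approve_record).
The contrapositive of premise 4 (O(not lower_boom -> approve_record)) is O(not approve_record -> lower_boom), and O(not approve_record) is already established, so O(lower_boom).
Premise 1 is O(not retain_claim -> not lower_boom); contrapositively O(lower_boom -> retain_claim). Since O(lower_boom) holds, K gives O(retain_claim).
The contrapositive of premise 9 (O(issue_refund -> not retain_claim)) is O(retain_claim -> not issue_refund), and O(retain_claim) is already established, so O(not issue_refund).
The contrapositive of premise 5 (O(not stow_gear -> issue_refund)) is O(not issue_refund -> stow_gear), and O(not issue_refund) is already established, so O(stow_gear).
The contrapositive of premise 10 (O(not quarantine_receipt -> not stow_gear)) is O(stow_gear -> quarantine_receipt), and O(stow_gear) is already established, so O(quarantine_receipt).
Premise 3 is O(audit_permit -> not quarantine_receipt); contrapositively O(quarantine_receipt -> not audit_permit). Since O(quarantine_receipt) holds, K gives O(not audit_permit).
Yet premise 6 is F(not audit_permit), i.e. O(audit_permit).
We now have both O(not audit_permit) and O(audit_permit) — audit_permit is simultaneously obligatory and forbidden, violating the D-axiom.

Inconsistent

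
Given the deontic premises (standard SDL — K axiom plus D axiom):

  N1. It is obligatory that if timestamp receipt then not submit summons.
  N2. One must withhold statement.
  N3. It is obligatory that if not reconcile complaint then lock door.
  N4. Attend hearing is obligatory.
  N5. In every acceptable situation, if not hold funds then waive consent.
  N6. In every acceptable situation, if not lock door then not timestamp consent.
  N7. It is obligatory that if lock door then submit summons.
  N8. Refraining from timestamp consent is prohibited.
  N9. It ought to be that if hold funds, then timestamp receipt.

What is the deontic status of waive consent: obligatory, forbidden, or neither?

Obligatory

Premise 8, F(¬timestamp_consent), is equivalent to O(timestamp_consent).
Premise 6, O(¬lock_door → ¬timestamp_consent), contraposes to O(timestamp_consent → lock_door); with O(timestamp_consent) we get O(lock_door).
Premise 7 is O(lock_door → submit_summons); since O(lock_door), deontic closure gives O(submit_summons).
The contrapositive of premise 1 (O(timestamp_receipt → ¬submit_summons)) is O(submit_summons → ¬timestamp_receipt), and O(submit_summons) is already established, so O(¬timestamp_receipt).
Premise 9, O(hold_funds → timestamp_receipt), contraposes to O(¬timestamp_receipt → ¬hold_funds); with O(¬timestamp_receipt) we get O(¬hold_funds).
With premise 5, O(¬hold_funds → waive_consent), the K-axiom yields O(waive_consent).
Premises 2, 3, 4 do not contribute to this derivation.
Hence waive_consent is obligatory.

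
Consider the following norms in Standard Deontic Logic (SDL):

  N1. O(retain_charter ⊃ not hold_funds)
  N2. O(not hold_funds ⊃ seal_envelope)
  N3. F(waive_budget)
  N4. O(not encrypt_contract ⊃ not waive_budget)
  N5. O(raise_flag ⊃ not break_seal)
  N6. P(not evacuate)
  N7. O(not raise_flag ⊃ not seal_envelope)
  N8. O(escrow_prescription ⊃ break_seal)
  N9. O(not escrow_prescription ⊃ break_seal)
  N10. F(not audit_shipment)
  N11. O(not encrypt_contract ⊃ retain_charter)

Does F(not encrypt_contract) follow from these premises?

Premises 9 and 8 are O(not escrow_prescription ⊃ break_seal) and O(escrow_prescription ⊃ break_seal); every ideal world satisfies not escrow_prescription or escrow_prescription, so in either case break_seal holds — hence O(break_seal).
Premise 5 is O(raise_flag ⊃ not break_seal); contrapositively O(break_seal ⊃ not raise_flag). Since O(break_seal) holds, K gives O(not raise_flag).
From O(not raise_flag) and premise 7, O(not raise_flag ⊃ not seal_envelope), we obtain O(not seal_envelope).
The contrapositive of premise 2 (O(not hold_funds ⊃ seal_envelope)) is O(not seal_envelope ⊃ hold_funds), and O(not seal_envelope) is already established, so O(hold_funds).
Premise 1 is O(retain_charter ⊃ not hold_funds); contrapositively O(hold_funds ⊃ not retain_charter). Since O(hold_funds) holds, K gives O(not retain_charter).
The contrapositive of premise 11 (O(not encrypt_contract ⊃ retain_charter)) is O(not retain_charter ⊃ encrypt_contract), and O(not retain_charter) is already established, so O(encrypt_contract).
Premises 3, 4, 6, 10 do not contribute to this derivation.
So O(encrypt_contract) holds, i.e. F(not encrypt_contract). The claim follows.

Yes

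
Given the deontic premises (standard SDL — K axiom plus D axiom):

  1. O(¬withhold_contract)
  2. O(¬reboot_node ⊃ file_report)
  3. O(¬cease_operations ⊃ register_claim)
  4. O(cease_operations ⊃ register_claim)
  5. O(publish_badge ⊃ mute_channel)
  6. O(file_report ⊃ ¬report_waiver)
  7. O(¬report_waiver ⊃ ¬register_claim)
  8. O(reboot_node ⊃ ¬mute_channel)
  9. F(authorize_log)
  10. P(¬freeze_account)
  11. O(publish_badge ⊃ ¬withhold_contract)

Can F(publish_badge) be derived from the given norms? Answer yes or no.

By case analysis on cease_operations: premise 4 gives O(cease_operations ⊃ register_claim) and premise 3 gives O(¬cease_operations ⊃ register_claim), so O(register_claim) either way.
The contrapositive of premise 7 (O(¬report_waiver ⊃ ¬register_claim)) is O(register_claim ⊃ report_waiver), and O(register_claim) is already established, so O(report_waiver).
The contrapositive of premise 6 (O(file_report ⊃ ¬report_waiver)) is O(report_waiver ⊃ ¬file_report), and O(report_waiver) is already established, so O(¬file_report).
Premise 2 is O(¬reboot_node ⊃ file_report); contrapositively O(¬file_report ⊃ reboot_node). Since O(¬file_report) holds, K gives O(reboot_node).
From O(reboot_node) and premise 8, O(reboot_node ⊃ ¬mute_channel), we obtain O(¬mute_channel).
Premise 5, O(publish_badge ⊃ mute_channel), contraposes to O(¬mute_channel ⊃ ¬publish_badge); with O(¬mute_channel) we get O(¬publish_badge).
Premises 1, 9, 10, 11 do not contribute to this derivation.
So O(¬publish_badge) holds, i.e. F(publish_badge). The claim follows.

Yes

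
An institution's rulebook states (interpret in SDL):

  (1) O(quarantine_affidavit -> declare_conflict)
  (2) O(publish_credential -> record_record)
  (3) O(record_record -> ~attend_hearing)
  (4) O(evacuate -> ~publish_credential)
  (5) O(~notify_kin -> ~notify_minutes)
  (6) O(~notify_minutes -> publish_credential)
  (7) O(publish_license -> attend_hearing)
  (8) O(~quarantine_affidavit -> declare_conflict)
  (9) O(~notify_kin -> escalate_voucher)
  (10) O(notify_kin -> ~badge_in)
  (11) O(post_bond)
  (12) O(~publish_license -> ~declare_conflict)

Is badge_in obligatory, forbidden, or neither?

By case analysis on ~quarantine_affidavit: premise 8 gives O(~quarantine_affidavit -> declare_conflict) and premise 1 gives O(quarantine_affidavit -> declare_conflict), so O(declare_conflict) either way.
Premise 12 is O(~publish_license -> ~declare_conflict); contrapositively O(declare_conflict -> publish_license). Since O(declare_conflict) holds, K gives O(publish_license).
Premise 7 is O(publish_license -> attend_hearing); since O(publish_license), deontic closure gives O(attend_hearing).
The contrapositive of premise 3 (O(record_record -> ~attend_hearing)) is O(attend_hearing -> ~record_record), and O(attend_hearing) is already established, so O(~record_record).
Premise 2 is O(publish_credential -> record_record); contrapositively O(~record_record -> ~publish_credential). Since O(~record_record) holds, K gives O(~publish_credential).
Premise 6, O(~notify_minutes -> publish_credential), contraposes to O(~publish_credential -> notify_minutes); with O(~publish_credential) we get O(notify_minutes).
The contrapositive of premise 5 (O(~notify_kin -> ~notify_minutes)) is O(notify_minutes -> notify_kin), and O(notify_minutes) is already established, so O(notify_kin).
Premise 10 is O(notify_kin -> ~badge_in); since O(notify_kin), deontic closure gives O(~badge_in).
Premises 4, 9, 11 do not contribute to this derivation.
Thus O(~badge_in), which is F(badge_in): badge_in is forbidden.

Forbidden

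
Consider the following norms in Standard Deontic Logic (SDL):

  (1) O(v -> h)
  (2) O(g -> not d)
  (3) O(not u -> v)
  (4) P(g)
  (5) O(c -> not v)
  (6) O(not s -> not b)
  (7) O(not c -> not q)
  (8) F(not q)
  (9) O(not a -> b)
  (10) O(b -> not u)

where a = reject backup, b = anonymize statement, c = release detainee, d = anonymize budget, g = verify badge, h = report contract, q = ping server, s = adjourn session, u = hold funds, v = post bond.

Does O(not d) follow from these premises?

Premise 2 is O(g -> not d), but O(g) is not derivable from the premises (the permission P(g) asserts only not O(not g), not O(g)), so it does not yield O(not d).
No other premise forces O(not d). An ideal world satisfying every premise can still have not d false, so O(not d) is not derivable.

No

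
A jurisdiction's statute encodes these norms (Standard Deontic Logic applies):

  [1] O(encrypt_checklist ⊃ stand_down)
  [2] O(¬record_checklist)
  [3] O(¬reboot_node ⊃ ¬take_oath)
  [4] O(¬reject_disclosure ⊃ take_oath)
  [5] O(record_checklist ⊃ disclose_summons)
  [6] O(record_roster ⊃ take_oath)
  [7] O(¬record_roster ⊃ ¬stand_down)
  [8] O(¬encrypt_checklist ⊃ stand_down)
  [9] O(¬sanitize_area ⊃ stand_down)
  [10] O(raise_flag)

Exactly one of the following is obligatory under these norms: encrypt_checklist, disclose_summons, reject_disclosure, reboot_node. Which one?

Premises 1 and 8 are O(encrypt_checklist ⊃ stand_down) and O(¬encrypt_checklist ⊃ stand_down); every ideal world satisfies encrypt_checklist or ¬encrypt_checklist, so in either case stand_down holds — hence O(stand_down).
Premise 7, O(¬record_roster ⊃ ¬stand_down), contraposes to O(stand_down ⊃ record_roster); with O(stand_down) we get O(record_roster).
With premise 6, O(record_roster ⊃ take_oath), the K-axiom yields O(take_oath).
Premise 3, O(¬reboot_node ⊃ ¬take_oath), contraposes to O(take_oath ⊃ reboot_node); with O(take_oath) we get O(reboot_node).
So O(reboot_node) holds — reboot_node is obligatory. None of the other listed options is made obligatory by any chain of premises.

reboot_node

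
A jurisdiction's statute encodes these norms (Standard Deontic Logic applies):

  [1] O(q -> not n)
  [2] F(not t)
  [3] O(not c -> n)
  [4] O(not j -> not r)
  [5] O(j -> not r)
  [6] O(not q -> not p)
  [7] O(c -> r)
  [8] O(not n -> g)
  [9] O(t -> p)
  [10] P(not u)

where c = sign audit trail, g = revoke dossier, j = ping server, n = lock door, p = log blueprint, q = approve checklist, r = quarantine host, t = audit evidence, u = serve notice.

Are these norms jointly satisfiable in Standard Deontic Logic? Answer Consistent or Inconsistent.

Inconsistent

By case analysis on j: premise 5 gives O(j -> not r) and premise 4 gives O(not j -> not r), so O(not r) either way.
Premise 7, O(c -> r), contraposes to O(not r -> not c); with O(not r) we get O(not c).
With premise 3, O(not c -> n), the K-axiom yields O(n).
The contrapositive of premise 1 (O(q -> not n)) is O(n -> not q), and O(n) is already established, so O(not q).
Premise 6 is O(not q -> not p); since O(not q), deontic closure gives O(not p).
The contrapositive of premise 9 (O(t -> p)) is O(not p -> not t), and O(not p) is already established, so O(not t).
Yet premise 2 is F(not t), i.e. O(t).
We now have both O(not t) and O(t) — t is simultaneously obligatory and forbidden, violating the D-axiom.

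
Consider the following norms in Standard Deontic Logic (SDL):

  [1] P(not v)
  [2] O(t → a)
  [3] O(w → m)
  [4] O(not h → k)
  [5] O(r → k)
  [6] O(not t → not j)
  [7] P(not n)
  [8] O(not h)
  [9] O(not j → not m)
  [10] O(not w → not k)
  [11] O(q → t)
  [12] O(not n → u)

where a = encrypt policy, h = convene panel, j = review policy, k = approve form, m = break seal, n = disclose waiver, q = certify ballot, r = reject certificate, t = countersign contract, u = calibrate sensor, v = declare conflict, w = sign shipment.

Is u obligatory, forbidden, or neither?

Premise 12 is O(not n → u), but O(not n) is not derivable from the premises (the permission P(not n) asserts only not O(n), not O(not n)), so it does not yield O(u).
No premise or chain of K-axiom applications forces O(u), and none forces O(not u). So u is neither obligatory nor forbidden under these norms.

Neither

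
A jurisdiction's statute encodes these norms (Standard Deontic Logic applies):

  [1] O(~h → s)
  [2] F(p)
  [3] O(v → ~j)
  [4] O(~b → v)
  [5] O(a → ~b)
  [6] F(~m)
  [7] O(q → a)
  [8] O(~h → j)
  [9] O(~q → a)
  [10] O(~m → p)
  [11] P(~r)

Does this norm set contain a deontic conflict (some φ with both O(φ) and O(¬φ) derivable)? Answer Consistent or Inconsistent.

Premise 10 is O(~m → p), but O(~m) is not derivable from the premises, so it does not yield O(p).
So O(p) is not derivable, and the apparent clash with O(~p) does not arise.
A world satisfying every obligation exists (e.g. a=true, b=false, h=true, j=false, m=true, p=false, q=false, r=false, s=false, v=true); no atom is both obligatory and forbidden, so the set is consistent.

Consistent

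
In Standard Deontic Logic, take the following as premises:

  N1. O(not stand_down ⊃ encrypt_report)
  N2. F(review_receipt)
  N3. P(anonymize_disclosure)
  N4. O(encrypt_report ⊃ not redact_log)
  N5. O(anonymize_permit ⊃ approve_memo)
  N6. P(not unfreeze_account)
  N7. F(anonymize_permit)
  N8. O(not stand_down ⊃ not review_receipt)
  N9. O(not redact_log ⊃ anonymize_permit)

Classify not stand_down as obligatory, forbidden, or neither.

Forbidden

Premise 7, F(anonymize_permit), is equivalent to O(not anonymize_permit).
Premise 9, O(not redact_log ⊃ anonymize_permit), contraposes to O(not anonymize_permit ⊃ redact_log); with O(not anonymize_permit) we get O(redact_log).
The contrapositive of premise 4 (O(encrypt_report ⊃ not redact_log)) is O(redact_log ⊃ not encrypt_report), and O(redact_log) is already established, so O(not encrypt_report).
Premise 1, O(not stand_down ⊃ encrypt_report), contraposes to O(not encrypt_report ⊃ stand_down); with O(not encrypt_report) we get O(stand_down).
Premises 2, 3, 5, 6, 8 do not contribute to this derivation.
Thus O(stand_down), which is F(not stand_down): not stand_down is forbidden.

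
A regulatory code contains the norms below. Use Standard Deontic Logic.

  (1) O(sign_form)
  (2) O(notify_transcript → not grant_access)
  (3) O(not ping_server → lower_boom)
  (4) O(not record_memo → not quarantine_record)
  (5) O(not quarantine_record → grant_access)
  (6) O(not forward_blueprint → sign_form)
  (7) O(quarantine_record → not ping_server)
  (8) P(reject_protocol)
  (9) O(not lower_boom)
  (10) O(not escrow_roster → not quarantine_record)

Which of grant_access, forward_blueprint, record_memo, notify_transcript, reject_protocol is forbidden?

Premise 9 states O(not lower_boom) outright.
Premise 3 is O(not ping_server → lower_boom); contrapositively O(not lower_boom → ping_server). Since O(not lower_boom) holds, K gives O(ping_server).
Premise 7, O(quarantine_record → not ping_server), contraposes to O(ping_server → not quarantine_record); with O(ping_server) we get O(not quarantine_record).
Applying K to premise 5 (O(not quarantine_record → grant_access)) and O(not quarantine_record) yields O(grant_access).
Premise 2 is O(notify_transcript → not grant_access); contrapositively O(grant_access → not notify_transcript). Since O(grant_access) holds, K gives O(not notify_transcript).
So O(not notify_transcript) holds, i.e. notify_transcript is forbidden. None of the other listed options is forbidden under the premises.

notify_transcript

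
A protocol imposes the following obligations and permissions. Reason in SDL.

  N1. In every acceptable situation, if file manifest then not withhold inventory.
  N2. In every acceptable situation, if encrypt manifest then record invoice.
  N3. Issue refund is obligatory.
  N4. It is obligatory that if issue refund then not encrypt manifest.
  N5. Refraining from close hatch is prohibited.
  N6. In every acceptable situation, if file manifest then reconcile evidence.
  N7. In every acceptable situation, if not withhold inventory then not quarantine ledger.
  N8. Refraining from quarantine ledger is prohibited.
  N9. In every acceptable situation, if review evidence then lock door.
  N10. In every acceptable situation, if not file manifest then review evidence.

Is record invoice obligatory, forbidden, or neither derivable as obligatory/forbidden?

Neither

Premise 2 is O(encrypt_manifest → record_invoice), but O(encrypt_manifest) is not derivable from the premises, so it does not yield O(record_invoice).
No premise or chain of K-axiom applications forces O(record_invoice), and none forces O(¬record_invoice). So record_invoice is neither obligatory nor forbidden under these norms.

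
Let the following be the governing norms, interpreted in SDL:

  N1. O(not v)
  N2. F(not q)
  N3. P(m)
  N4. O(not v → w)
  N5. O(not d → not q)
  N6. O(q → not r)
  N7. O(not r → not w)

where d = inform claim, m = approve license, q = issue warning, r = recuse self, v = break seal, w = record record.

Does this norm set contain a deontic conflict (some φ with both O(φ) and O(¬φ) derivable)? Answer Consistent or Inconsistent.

Inconsistent

From premise 1 we have O(not v).
From O(not v) and premise 4, O(not v → w), we obtain O(w).
The contrapositive of premise 7 (O(not r → not w)) is O(w → r), and O(w) is already established, so O(r).
Premise 6, O(q → not r), contraposes to O(r → not q); with O(r) we get O(not q).
However, F(not q) at premise 2 amounts to O(q).
We now have both O(not q) and O(q) — q is simultaneously obligatory and forbidden, violating the D-axiom.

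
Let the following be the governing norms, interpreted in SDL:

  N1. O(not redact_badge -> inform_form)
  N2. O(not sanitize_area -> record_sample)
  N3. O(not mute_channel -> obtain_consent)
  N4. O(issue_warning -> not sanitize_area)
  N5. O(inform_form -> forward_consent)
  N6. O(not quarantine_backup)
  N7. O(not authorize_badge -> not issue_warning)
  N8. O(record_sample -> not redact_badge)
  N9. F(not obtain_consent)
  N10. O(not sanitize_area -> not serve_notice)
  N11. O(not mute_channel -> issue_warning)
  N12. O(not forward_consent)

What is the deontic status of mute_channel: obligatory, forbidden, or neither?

Obligatory

Premise 12 states O(not forward_consent) outright.
Premise 5, O(inform_form -> forward_consent), contraposes to O(not forward_consent -> not inform_form); with O(not forward_consent) we get O(not inform_form).
Premise 1 is O(not redact_badge -> inform_form); contrapositively O(not inform_form -> redact_badge). Since O(not inform_form) holds, K gives O(redact_badge).
Premise 8, O(record_sample -> not redact_badge), contraposes to O(redact_badge -> not record_sample); with O(redact_badge) we get O(not record_sample).
Premise 2 is O(not sanitize_area -> record_sample); contrapositively O(not record_sample -> sanitize_area). Since O(not record_sample) holds, K gives O(sanitize_area).
The contrapositive of premise 4 (O(issue_warning -> not sanitize_area)) is O(sanitize_area -> not issue_warning), and O(sanitize_area) is already established, so O(not issue_warning).
Premise 11, O(not mute_channel -> issue_warning), contraposes to O(not issue_warning -> mute_channel); with O(not issue_warning) we get O(mute_channel).
Premises 3, 6, 7, 9, 10 do not contribute to this derivation.
Hence mute_channel is obligatory.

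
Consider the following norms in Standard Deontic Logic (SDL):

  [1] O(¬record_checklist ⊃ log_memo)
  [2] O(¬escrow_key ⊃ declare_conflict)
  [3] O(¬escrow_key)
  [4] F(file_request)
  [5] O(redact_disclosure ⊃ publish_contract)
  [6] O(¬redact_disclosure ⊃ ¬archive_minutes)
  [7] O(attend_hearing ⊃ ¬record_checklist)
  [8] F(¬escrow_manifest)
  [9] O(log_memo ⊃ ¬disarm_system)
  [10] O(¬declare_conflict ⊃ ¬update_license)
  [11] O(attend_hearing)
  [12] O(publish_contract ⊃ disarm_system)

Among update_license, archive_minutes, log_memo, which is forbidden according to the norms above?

archive_minutes

Premise 11 gives O(attend_hearing).
Applying K to premise 7 (O(attend_hearing ⊃ ¬record_checklist)) and O(attend_hearing) yields O(¬record_checklist).
Premise 1 is O(¬record_checklist ⊃ log_memo); since O(¬record_checklist), deontic closure gives O(log_memo).
Premise 9 is O(log_memo ⊃ ¬disarm_system); since O(log_memo), deontic closure gives O(¬disarm_system).
Premise 12, O(publish_contract ⊃ disarm_system), contraposes to O(¬disarm_system ⊃ ¬publish_contract); with O(¬disarm_system) we get O(¬publish_contract).
Premise 5, O(redact_disclosure ⊃ publish_contract), contraposes to O(¬publish_contract ⊃ ¬redact_disclosure); with O(¬publish_contract) we get O(¬redact_disclosure).
From O(¬redact_disclosure) and premise 6, O(¬redact_disclosure ⊃ ¬archive_minutes), we obtain O(¬archive_minutes).
So O(¬archive_minutes) holds, i.e. archive_minutes is forbidden. None of the other listed options is forbidden under the premises.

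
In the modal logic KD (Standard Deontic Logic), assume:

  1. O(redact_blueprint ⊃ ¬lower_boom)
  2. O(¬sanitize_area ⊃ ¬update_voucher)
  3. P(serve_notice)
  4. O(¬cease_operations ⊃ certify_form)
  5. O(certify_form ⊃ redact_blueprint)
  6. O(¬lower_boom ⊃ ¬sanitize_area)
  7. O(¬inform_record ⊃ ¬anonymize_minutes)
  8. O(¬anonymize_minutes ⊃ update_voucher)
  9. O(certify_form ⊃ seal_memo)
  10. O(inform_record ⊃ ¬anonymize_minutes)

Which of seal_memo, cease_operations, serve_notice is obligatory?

Premises 7 and 10 are O(¬inform_record ⊃ ¬anonymize_minutes) and O(inform_record ⊃ ¬anonymize_minutes); every ideal world satisfies ¬inform_record or inform_record, so in either case ¬anonymize_minutes holds — hence O(¬anonymize_minutes).
From O(¬anonymize_minutes) and premise 8, O(¬anonymize_minutes ⊃ update_voucher), we obtain O(update_voucher).
Premise 2 is O(¬sanitize_area ⊃ ¬update_voucher); contrapositively O(update_voucher ⊃ sanitize_area). Since O(update_voucher) holds, K gives O(sanitize_area).
The contrapositive of premise 6 (O(¬lower_boom ⊃ ¬sanitize_area)) is O(sanitize_area ⊃ lower_boom), and O(sanitize_area) is already established, so O(lower_boom).
Premise 1, O(redact_blueprint ⊃ ¬lower_boom), contraposes to O(lower_boom ⊃ ¬redact_blueprint); with O(lower_boom) we get O(¬redact_blueprint).
The contrapositive of premise 5 (O(certify_form ⊃ redact_blueprint)) is O(¬redact_blueprint ⊃ ¬certify_form), and O(¬redact_blueprint) is already established, so O(¬certify_form).
Premise 4 is O(¬cease_operations ⊃ certify_form); contrapositively O(¬certify_form ⊃ cease_operations). Since O(¬certify_form) holds, K gives O(cease_operations).
So O(cease_operations) holds — cease_operations is obligatory. None of the other listed options is made obligatory by any chain of premises.

cease_operations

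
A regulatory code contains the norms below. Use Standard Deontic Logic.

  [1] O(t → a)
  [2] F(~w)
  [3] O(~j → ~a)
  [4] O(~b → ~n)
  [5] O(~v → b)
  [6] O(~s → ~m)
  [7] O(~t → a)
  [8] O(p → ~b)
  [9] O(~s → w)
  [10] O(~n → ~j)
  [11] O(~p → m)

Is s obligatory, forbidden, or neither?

Premises 7 and 1 are O(~t → a) and O(t → a); every ideal world satisfies ~t or t, so in either case a holds — hence O(a).
The contrapositive of premise 3 (O(~j → ~a)) is O(a → j), and O(a) is already established, so O(j).
Premise 10, O(~n → ~j), contraposes to O(j → n); with O(j) we get O(n).
The contrapositive of premise 4 (O(~b → ~n)) is O(n → b), and O(n) is already established, so O(b).
Premise 8, O(p → ~b), contraposes to O(b → ~p); with O(b) we get O(~p).
With premise 11, O(~p → m), the K-axiom yields O(m).
Premise 6, O(~s → ~m), contraposes to O(m → s); with O(m) we get O(s).
Premises 2, 5, 9 do not contribute to this derivation.
Hence s is obligatory.

Obligatory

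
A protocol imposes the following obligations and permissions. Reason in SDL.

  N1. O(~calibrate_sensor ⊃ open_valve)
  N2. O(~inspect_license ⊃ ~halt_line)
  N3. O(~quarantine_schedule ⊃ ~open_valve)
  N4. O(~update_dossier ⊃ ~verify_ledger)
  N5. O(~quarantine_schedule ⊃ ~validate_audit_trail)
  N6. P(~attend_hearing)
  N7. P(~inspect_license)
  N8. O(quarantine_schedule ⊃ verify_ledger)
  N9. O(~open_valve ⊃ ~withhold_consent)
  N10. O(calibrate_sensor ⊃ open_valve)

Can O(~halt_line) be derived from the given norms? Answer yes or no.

Premise 2 is O(~inspect_license ⊃ ~halt_line), but O(~inspect_license) is not derivable from the premises (the permission P(~inspect_license) asserts only ~O(inspect_license), not O(~inspect_license)), so it does not yield O(~halt_line).
No other premise forces O(~halt_line). An ideal world satisfying every premise can still have ~halt_line false, so O(~halt_line) is not derivable.

No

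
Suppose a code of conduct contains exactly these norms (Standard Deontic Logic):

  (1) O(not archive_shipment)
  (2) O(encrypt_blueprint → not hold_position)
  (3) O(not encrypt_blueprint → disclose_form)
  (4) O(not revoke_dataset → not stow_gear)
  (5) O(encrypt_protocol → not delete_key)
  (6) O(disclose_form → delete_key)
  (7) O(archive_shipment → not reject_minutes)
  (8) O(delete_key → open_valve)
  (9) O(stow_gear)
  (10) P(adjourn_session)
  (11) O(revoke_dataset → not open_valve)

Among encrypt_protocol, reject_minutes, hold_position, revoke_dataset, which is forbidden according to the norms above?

hold_position

Premise 9 gives O(stow_gear).
Premise 4, O(not revoke_dataset → not stow_gear), contraposes to O(stow_gear → revoke_dataset); with O(stow_gear) we get O(revoke_dataset).
With premise 11, O(revoke_dataset → not open_valve), the K-axiom yields O(not open_valve).
The contrapositive of premise 8 (O(delete_key → open_valve)) is O(not open_valve → not delete_key), and O(not open_valve) is already established, so O(not delete_key).
Premise 6, O(disclose_form → delete_key), contraposes to O(not delete_key → not disclose_form); with O(not delete_key) we get O(not disclose_form).
Premise 3 is O(not encrypt_blueprint → disclose_form); contrapositively O(not disclose_form → encrypt_blueprint). Since O(not disclose_form) holds, K gives O(encrypt_blueprint).
Applying K to premise 2 (O(encrypt_blueprint → not hold_position)) and O(encrypt_blueprint) yields O(not hold_position).
So O(not hold_position) holds, i.e. hold_position is forbidden. None of the other listed options is forbidden under the premises.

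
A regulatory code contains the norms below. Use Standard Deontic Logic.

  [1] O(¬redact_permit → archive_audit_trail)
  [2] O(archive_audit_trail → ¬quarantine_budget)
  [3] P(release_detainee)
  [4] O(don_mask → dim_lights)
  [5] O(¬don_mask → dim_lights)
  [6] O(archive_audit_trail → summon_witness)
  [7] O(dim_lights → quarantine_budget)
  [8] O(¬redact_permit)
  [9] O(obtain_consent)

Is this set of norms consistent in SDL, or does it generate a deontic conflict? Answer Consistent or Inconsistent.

By case analysis on ¬don_mask: premise 5 gives O(¬don_mask → dim_lights) and premise 4 gives O(don_mask → dim_lights), so O(dim_lights) either way.
Premise 7 is O(dim_lights → quarantine_budget); since O(dim_lights), deontic closure gives O(quarantine_budget).
Premise 2, O(archive_audit_trail → ¬quarantine_budget), contraposes to O(quarantine_budget → ¬archive_audit_trail); with O(quarantine_budget) we get O(¬archive_audit_trail).
Premise 1, O(¬redact_permit → archive_audit_trail), contraposes to O(¬archive_audit_trail → redact_permit); with O(¬archive_audit_trail) we get O(redact_permit).
However, premise 8 gives O(¬redact_permit).
We now have both O(redact_permit) and O(¬redact_permit) — redact_permit is simultaneously obligatory and forbidden, violating the D-axiom.

Inconsistent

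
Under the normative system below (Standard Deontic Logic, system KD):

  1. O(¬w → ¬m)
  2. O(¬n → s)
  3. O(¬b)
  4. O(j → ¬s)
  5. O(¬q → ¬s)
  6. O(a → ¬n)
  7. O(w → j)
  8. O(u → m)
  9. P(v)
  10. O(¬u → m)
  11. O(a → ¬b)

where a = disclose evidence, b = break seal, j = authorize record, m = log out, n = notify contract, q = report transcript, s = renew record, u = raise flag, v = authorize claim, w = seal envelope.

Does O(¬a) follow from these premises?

Yes

Premises 10 and 8 are O(¬u → m) and O(u → m); every ideal world satisfies ¬u or u, so in either case m holds — hence O(m).
Premise 1 is O(¬w → ¬m); contrapositively O(m → w). Since O(m) holds, K gives O(w).
With premise 7, O(w → j), the K-axiom yields O(j).
Premise 4 is O(j → ¬s); since O(j), deontic closure gives O(¬s).
Premise 2 is O(¬n → s); contrapositively O(¬s → n). Since O(¬s) holds, K gives O(n).
The contrapositive of premise 6 (O(a → ¬n)) is O(n → ¬a), and O(n) is already established, so O(¬a).
Premises 3, 5, 9, 11 do not contribute to this derivation.
So O(¬a) follows.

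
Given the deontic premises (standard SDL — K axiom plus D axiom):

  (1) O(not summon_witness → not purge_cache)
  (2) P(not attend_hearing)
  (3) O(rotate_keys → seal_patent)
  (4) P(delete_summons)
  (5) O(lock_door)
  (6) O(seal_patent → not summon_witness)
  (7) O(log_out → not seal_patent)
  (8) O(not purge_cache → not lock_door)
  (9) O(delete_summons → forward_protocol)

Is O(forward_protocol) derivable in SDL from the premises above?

Premise 9 is O(delete_summons → forward_protocol), but O(delete_summons) is not derivable from the premises (the permission P(delete_summons) asserts only not O(not delete_summons), not O(delete_summons)), so it does not yield O(forward_protocol).
No other premise forces O(forward_protocol). An ideal world satisfying every premise can still have forward_protocol false, so O(forward_protocol) is not derivable.

No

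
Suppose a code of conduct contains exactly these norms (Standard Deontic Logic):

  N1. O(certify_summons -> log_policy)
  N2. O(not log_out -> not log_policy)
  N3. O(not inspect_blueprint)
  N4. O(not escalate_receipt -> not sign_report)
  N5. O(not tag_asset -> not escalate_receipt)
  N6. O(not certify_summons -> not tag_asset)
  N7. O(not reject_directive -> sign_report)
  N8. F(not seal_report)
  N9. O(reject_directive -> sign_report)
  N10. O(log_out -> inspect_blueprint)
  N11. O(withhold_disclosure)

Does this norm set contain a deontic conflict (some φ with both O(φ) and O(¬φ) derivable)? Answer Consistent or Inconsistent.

Premises 7 and 9 cover both cases: O(not reject_directive -> sign_report) and O(reject_directive -> sign_report). Since not reject_directive ∨ reject_directive is a tautology, O(sign_report) follows.
The contrapositive of premise 4 (O(not escalate_receipt -> not sign_report)) is O(sign_report -> escalate_receipt), and O(sign_report) is already established, so O(escalate_receipt).
The contrapositive of premise 5 (O(not tag_asset -> not escalate_receipt)) is O(escalate_receipt -> tag_asset), and O(escalate_receipt) is already established, so O(tag_asset).
Premise 6 is O(not certify_summons -> not tag_asset); contrapositively O(tag_asset -> certify_summons). Since O(tag_asset) holds, K gives O(certify_summons).
Applying K to premise 1 (O(certify_summons -> log_policy)) and O(certify_summons) yields O(log_policy).
Premise 2, O(not log_out -> not log_policy), contraposes to O(log_policy -> log_out); with O(log_policy) we get O(log_out).
From O(log_out) and premise 10, O(log_out -> inspect_blueprint), we obtain O(inspect_blueprint).
But premise 3 directly asserts O(not inspect_blueprint).
We now have both O(inspect_blueprint) and O(not inspect_blueprint) — inspect_blueprint is simultaneously obligatory and forbidden, violating the D-axiom.

Inconsistent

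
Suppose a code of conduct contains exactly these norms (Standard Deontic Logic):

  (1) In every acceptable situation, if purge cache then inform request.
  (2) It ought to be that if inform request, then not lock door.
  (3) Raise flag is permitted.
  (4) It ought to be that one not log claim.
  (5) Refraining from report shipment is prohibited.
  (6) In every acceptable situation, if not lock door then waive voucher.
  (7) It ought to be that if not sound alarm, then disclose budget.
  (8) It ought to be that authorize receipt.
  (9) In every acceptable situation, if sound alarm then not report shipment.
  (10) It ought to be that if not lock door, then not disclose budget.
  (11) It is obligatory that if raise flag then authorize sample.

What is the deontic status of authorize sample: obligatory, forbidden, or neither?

Premise 11 is O(raise_flag → authorize_sample), but O(raise_flag) is not derivable from the premises (the permission P(raise_flag) asserts only ¬O(¬raise_flag), not O(raise_flag)), so it does not yield O(authorize_sample).
No premise or chain of K-axiom applications forces O(authorize_sample), and none forces O(¬authorize_sample). So authorize_sample is neither obligatory nor forbidden under these norms.

Neither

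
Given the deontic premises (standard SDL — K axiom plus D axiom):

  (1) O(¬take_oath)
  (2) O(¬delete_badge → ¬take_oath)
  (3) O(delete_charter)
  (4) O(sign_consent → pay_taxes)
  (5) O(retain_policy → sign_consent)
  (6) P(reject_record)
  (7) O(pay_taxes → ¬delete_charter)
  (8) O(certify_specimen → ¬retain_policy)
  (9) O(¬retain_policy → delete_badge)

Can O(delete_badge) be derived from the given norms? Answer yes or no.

Premise 3 gives O(delete_charter).
Premise 7, O(pay_taxes → ¬delete_charter), contraposes to O(delete_charter → ¬pay_taxes); with O(delete_charter) we get O(¬pay_taxes).
The contrapositive of premise 4 (O(sign_consent → pay_taxes)) is O(¬pay_taxes → ¬sign_consent), and O(¬pay_taxes) is already established, so O(¬sign_consent).
The contrapositive of premise 5 (O(retain_policy → sign_consent)) is O(¬sign_consent → ¬retain_policy), and O(¬sign_consent) is already established, so O(¬retain_policy).
From O(¬retain_policy) and premise 9, O(¬retain_policy → delete_badge), we obtain O(delete_badge).
Premises 1, 2, 6, 8 do not contribute to this derivation.
So O(delete_badge) follows.

Yes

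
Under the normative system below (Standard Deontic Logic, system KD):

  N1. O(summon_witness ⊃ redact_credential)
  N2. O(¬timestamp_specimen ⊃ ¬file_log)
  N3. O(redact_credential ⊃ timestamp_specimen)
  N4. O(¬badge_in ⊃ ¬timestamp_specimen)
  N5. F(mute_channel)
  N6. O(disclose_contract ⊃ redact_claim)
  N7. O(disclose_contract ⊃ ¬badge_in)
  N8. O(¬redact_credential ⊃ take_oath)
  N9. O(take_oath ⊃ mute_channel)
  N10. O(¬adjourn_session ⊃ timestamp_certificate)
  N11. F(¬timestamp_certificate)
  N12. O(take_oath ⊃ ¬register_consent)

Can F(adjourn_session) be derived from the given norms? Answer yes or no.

No

Premise 10 is O(¬adjourn_session ⊃ timestamp_certificate); even if O(timestamp_certificate) held, inferring O(¬adjourn_session) would be affirming the consequent — invalid.
No other premise forces O(¬adjourn_session). An ideal world satisfying every premise can still have adjourn_session true, so F(adjourn_session) is not derivable.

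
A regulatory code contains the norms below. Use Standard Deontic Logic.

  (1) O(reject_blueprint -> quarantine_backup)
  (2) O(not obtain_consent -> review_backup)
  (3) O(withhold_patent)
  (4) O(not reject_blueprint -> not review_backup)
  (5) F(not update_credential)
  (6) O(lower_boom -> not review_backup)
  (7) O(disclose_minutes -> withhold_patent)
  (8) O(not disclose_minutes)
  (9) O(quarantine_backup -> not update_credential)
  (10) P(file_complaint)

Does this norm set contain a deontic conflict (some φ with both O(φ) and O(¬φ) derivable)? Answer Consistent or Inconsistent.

Premise 7 is O(disclose_minutes -> withhold_patent); even if O(withhold_patent) held, inferring O(disclose_minutes) would be affirming the consequent — invalid.
So O(disclose_minutes) is not derivable, and the apparent clash with O(not disclose_minutes) does not arise.
A world satisfying every obligation exists (e.g. disclose_minutes=false, file_complaint=false, lower_boom=false, obtain_consent=true, quarantine_backup=false, reject_blueprint=false, review_backup=false, update_credential=true, withhold_patent=true); no atom is both obligatory and forbidden, so the set is consistent.

Consistent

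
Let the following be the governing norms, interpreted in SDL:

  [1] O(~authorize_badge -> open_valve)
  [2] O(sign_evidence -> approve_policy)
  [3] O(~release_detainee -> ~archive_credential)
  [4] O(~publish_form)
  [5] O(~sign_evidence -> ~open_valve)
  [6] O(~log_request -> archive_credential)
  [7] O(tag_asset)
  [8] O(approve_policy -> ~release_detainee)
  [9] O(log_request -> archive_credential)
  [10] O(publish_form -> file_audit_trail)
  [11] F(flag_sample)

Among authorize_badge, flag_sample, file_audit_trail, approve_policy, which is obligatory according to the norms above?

authorize_badge

Premises 6 and 9 are O(~log_request -> archive_credential) and O(log_request -> archive_credential); every ideal world satisfies ~log_request or log_request, so in either case archive_credential holds — hence O(archive_credential).
Premise 3 is O(~release_detainee -> ~archive_credential); contrapositively O(archive_credential -> release_detainee). Since O(archive_credential) holds, K gives O(release_detainee).
Premise 8 is O(approve_policy -> ~release_detainee); contrapositively O(release_detainee -> ~approve_policy). Since O(release_detainee) holds, K gives O(~approve_policy).
Premise 2, O(sign_evidence -> approve_policy), contraposes to O(~approve_policy -> ~sign_evidence); with O(~approve_policy) we get O(~sign_evidence).
With premise 5, O(~sign_evidence -> ~open_valve), the K-axiom yields O(~open_valve).
Premise 1 is O(~authorize_badge -> open_valve); contrapositively O(~open_valve -> authorize_badge). Since O(~open_valve) holds, K gives O(authorize_badge).
So O(authorize_badge) holds — authorize_badge is obligatory. None of the other listed options is made obligatory by any chain of premises.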